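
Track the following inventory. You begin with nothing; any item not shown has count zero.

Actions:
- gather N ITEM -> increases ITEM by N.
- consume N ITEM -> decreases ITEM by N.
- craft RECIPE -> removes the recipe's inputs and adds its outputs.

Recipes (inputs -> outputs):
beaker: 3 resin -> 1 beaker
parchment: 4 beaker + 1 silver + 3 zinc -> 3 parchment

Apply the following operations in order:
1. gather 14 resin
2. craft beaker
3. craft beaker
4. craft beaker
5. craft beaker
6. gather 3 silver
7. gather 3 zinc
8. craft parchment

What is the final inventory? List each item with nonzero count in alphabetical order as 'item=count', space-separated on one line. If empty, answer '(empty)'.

Answer: parchment=3 resin=2 silver=2

Derivation:
After 1 (gather 14 resin): resin=14
After 2 (craft beaker): beaker=1 resin=11
After 3 (craft beaker): beaker=2 resin=8
After 4 (craft beaker): beaker=3 resin=5
After 5 (craft beaker): beaker=4 resin=2
After 6 (gather 3 silver): beaker=4 resin=2 silver=3
After 7 (gather 3 zinc): beaker=4 resin=2 silver=3 zinc=3
After 8 (craft parchment): parchment=3 resin=2 silver=2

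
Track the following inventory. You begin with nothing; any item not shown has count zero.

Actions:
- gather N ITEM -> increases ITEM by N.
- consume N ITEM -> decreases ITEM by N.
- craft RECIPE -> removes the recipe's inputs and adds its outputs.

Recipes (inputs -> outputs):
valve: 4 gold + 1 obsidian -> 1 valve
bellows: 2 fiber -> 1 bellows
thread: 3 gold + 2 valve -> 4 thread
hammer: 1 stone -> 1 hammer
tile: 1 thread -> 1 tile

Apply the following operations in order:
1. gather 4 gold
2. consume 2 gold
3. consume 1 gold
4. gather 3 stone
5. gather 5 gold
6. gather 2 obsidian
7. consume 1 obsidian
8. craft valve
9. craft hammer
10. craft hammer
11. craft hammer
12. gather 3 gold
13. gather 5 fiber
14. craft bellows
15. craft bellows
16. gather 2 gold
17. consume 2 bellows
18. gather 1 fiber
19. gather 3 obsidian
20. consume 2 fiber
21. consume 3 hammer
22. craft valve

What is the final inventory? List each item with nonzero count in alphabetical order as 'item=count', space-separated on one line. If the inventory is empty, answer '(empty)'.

Answer: gold=3 obsidian=2 valve=2

Derivation:
After 1 (gather 4 gold): gold=4
After 2 (consume 2 gold): gold=2
After 3 (consume 1 gold): gold=1
After 4 (gather 3 stone): gold=1 stone=3
After 5 (gather 5 gold): gold=6 stone=3
After 6 (gather 2 obsidian): gold=6 obsidian=2 stone=3
After 7 (consume 1 obsidian): gold=6 obsidian=1 stone=3
After 8 (craft valve): gold=2 stone=3 valve=1
After 9 (craft hammer): gold=2 hammer=1 stone=2 valve=1
After 10 (craft hammer): gold=2 hammer=2 stone=1 valve=1
After 11 (craft hammer): gold=2 hammer=3 valve=1
After 12 (gather 3 gold): gold=5 hammer=3 valve=1
After 13 (gather 5 fiber): fiber=5 gold=5 hammer=3 valve=1
After 14 (craft bellows): bellows=1 fiber=3 gold=5 hammer=3 valve=1
After 15 (craft bellows): bellows=2 fiber=1 gold=5 hammer=3 valve=1
After 16 (gather 2 gold): bellows=2 fiber=1 gold=7 hammer=3 valve=1
After 17 (consume 2 bellows): fiber=1 gold=7 hammer=3 valve=1
After 18 (gather 1 fiber): fiber=2 gold=7 hammer=3 valve=1
After 19 (gather 3 obsidian): fiber=2 gold=7 hammer=3 obsidian=3 valve=1
After 20 (consume 2 fiber): gold=7 hammer=3 obsidian=3 valve=1
After 21 (consume 3 hammer): gold=7 obsidian=3 valve=1
After 22 (craft valve): gold=3 obsidian=2 valve=2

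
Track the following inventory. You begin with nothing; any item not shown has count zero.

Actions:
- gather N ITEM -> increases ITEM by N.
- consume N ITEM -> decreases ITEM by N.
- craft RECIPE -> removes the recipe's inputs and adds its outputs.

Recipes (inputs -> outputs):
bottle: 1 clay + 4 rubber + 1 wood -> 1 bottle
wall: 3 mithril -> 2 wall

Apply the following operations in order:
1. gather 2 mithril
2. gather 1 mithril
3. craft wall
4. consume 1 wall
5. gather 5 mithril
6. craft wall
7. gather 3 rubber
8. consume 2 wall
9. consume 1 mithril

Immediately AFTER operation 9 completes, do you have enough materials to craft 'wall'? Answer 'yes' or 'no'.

After 1 (gather 2 mithril): mithril=2
After 2 (gather 1 mithril): mithril=3
After 3 (craft wall): wall=2
After 4 (consume 1 wall): wall=1
After 5 (gather 5 mithril): mithril=5 wall=1
After 6 (craft wall): mithril=2 wall=3
After 7 (gather 3 rubber): mithril=2 rubber=3 wall=3
After 8 (consume 2 wall): mithril=2 rubber=3 wall=1
After 9 (consume 1 mithril): mithril=1 rubber=3 wall=1

Answer: no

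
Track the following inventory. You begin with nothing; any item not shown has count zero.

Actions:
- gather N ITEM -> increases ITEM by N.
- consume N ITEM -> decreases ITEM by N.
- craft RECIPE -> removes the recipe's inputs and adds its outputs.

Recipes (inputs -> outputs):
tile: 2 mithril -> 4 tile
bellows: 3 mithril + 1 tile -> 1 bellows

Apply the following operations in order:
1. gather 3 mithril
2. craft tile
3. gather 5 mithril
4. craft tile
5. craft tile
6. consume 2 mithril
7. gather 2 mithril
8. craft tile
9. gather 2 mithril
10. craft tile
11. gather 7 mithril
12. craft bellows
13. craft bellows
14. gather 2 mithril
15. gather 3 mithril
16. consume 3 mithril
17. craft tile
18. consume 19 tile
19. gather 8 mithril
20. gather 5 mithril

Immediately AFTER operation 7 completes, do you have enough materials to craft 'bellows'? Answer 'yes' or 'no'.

Answer: no

Derivation:
After 1 (gather 3 mithril): mithril=3
After 2 (craft tile): mithril=1 tile=4
After 3 (gather 5 mithril): mithril=6 tile=4
After 4 (craft tile): mithril=4 tile=8
After 5 (craft tile): mithril=2 tile=12
After 6 (consume 2 mithril): tile=12
After 7 (gather 2 mithril): mithril=2 tile=12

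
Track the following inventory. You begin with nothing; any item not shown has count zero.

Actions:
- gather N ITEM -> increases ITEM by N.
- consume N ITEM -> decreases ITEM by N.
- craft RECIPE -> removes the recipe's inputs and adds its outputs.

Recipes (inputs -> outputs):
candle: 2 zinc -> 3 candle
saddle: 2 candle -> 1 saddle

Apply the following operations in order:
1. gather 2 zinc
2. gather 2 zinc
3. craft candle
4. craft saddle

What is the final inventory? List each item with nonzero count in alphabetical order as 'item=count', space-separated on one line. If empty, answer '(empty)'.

After 1 (gather 2 zinc): zinc=2
After 2 (gather 2 zinc): zinc=4
After 3 (craft candle): candle=3 zinc=2
After 4 (craft saddle): candle=1 saddle=1 zinc=2

Answer: candle=1 saddle=1 zinc=2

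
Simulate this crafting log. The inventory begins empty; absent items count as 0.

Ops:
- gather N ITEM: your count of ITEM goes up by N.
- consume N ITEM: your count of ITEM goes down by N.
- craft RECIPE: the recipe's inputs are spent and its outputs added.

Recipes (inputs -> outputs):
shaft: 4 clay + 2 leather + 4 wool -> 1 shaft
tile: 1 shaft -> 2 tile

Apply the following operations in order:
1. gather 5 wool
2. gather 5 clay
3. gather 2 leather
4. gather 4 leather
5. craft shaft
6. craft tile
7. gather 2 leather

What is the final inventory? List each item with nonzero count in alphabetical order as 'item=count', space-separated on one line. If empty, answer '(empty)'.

Answer: clay=1 leather=6 tile=2 wool=1

Derivation:
After 1 (gather 5 wool): wool=5
After 2 (gather 5 clay): clay=5 wool=5
After 3 (gather 2 leather): clay=5 leather=2 wool=5
After 4 (gather 4 leather): clay=5 leather=6 wool=5
After 5 (craft shaft): clay=1 leather=4 shaft=1 wool=1
After 6 (craft tile): clay=1 leather=4 tile=2 wool=1
After 7 (gather 2 leather): clay=1 leather=6 tile=2 wool=1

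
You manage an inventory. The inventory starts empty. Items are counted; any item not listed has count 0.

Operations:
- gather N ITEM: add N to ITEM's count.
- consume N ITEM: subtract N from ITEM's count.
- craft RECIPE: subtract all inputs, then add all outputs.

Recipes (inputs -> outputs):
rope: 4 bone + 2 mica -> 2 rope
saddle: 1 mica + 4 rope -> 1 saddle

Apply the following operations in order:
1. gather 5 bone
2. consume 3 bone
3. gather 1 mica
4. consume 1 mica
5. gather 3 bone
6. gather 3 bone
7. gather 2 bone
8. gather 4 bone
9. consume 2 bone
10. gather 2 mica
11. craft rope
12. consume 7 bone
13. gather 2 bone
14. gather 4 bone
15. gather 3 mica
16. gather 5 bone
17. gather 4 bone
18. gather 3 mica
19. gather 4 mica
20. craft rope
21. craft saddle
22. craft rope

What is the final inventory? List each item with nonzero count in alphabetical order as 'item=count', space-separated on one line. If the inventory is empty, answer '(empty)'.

After 1 (gather 5 bone): bone=5
After 2 (consume 3 bone): bone=2
After 3 (gather 1 mica): bone=2 mica=1
After 4 (consume 1 mica): bone=2
After 5 (gather 3 bone): bone=5
After 6 (gather 3 bone): bone=8
After 7 (gather 2 bone): bone=10
After 8 (gather 4 bone): bone=14
After 9 (consume 2 bone): bone=12
After 10 (gather 2 mica): bone=12 mica=2
After 11 (craft rope): bone=8 rope=2
After 12 (consume 7 bone): bone=1 rope=2
After 13 (gather 2 bone): bone=3 rope=2
After 14 (gather 4 bone): bone=7 rope=2
After 15 (gather 3 mica): bone=7 mica=3 rope=2
After 16 (gather 5 bone): bone=12 mica=3 rope=2
After 17 (gather 4 bone): bone=16 mica=3 rope=2
After 18 (gather 3 mica): bone=16 mica=6 rope=2
After 19 (gather 4 mica): bone=16 mica=10 rope=2
After 20 (craft rope): bone=12 mica=8 rope=4
After 21 (craft saddle): bone=12 mica=7 saddle=1
After 22 (craft rope): bone=8 mica=5 rope=2 saddle=1

Answer: bone=8 mica=5 rope=2 saddle=1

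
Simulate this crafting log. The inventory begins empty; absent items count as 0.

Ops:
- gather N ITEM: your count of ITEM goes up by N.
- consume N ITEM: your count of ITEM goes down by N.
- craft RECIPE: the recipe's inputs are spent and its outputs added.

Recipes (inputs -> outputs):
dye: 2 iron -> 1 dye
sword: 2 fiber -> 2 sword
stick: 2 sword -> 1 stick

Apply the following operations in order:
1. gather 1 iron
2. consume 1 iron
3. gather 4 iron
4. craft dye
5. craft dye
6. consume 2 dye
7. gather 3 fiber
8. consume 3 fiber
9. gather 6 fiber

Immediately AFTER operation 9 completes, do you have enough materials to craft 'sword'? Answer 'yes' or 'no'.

After 1 (gather 1 iron): iron=1
After 2 (consume 1 iron): (empty)
After 3 (gather 4 iron): iron=4
After 4 (craft dye): dye=1 iron=2
After 5 (craft dye): dye=2
After 6 (consume 2 dye): (empty)
After 7 (gather 3 fiber): fiber=3
After 8 (consume 3 fiber): (empty)
After 9 (gather 6 fiber): fiber=6

Answer: yes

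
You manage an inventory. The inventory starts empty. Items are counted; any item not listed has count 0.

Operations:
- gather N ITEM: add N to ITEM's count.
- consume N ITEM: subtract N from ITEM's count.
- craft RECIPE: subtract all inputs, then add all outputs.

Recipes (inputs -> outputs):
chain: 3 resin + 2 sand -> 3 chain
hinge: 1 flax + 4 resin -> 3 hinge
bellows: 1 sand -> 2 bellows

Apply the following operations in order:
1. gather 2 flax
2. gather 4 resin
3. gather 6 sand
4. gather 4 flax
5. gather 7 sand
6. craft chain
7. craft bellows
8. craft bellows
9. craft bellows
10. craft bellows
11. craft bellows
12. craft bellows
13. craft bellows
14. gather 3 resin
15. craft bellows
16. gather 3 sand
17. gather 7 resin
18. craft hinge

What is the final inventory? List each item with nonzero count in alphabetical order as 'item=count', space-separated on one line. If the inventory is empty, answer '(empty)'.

Answer: bellows=16 chain=3 flax=5 hinge=3 resin=7 sand=6

Derivation:
After 1 (gather 2 flax): flax=2
After 2 (gather 4 resin): flax=2 resin=4
After 3 (gather 6 sand): flax=2 resin=4 sand=6
After 4 (gather 4 flax): flax=6 resin=4 sand=6
After 5 (gather 7 sand): flax=6 resin=4 sand=13
After 6 (craft chain): chain=3 flax=6 resin=1 sand=11
After 7 (craft bellows): bellows=2 chain=3 flax=6 resin=1 sand=10
After 8 (craft bellows): bellows=4 chain=3 flax=6 resin=1 sand=9
After 9 (craft bellows): bellows=6 chain=3 flax=6 resin=1 sand=8
After 10 (craft bellows): bellows=8 chain=3 flax=6 resin=1 sand=7
After 11 (craft bellows): bellows=10 chain=3 flax=6 resin=1 sand=6
After 12 (craft bellows): bellows=12 chain=3 flax=6 resin=1 sand=5
After 13 (craft bellows): bellows=14 chain=3 flax=6 resin=1 sand=4
After 14 (gather 3 resin): bellows=14 chain=3 flax=6 resin=4 sand=4
After 15 (craft bellows): bellows=16 chain=3 flax=6 resin=4 sand=3
After 16 (gather 3 sand): bellows=16 chain=3 flax=6 resin=4 sand=6
After 17 (gather 7 resin): bellows=16 chain=3 flax=6 resin=11 sand=6
After 18 (craft hinge): bellows=16 chain=3 flax=5 hinge=3 resin=7 sand=6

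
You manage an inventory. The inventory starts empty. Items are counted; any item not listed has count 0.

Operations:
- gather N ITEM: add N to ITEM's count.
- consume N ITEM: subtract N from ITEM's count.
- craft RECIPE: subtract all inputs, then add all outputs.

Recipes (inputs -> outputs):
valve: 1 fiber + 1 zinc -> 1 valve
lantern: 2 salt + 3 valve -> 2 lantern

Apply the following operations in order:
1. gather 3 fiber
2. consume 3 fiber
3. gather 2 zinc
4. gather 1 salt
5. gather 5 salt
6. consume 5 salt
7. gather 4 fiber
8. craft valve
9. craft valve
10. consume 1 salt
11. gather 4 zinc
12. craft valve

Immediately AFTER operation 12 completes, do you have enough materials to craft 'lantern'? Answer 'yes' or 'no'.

Answer: no

Derivation:
After 1 (gather 3 fiber): fiber=3
After 2 (consume 3 fiber): (empty)
After 3 (gather 2 zinc): zinc=2
After 4 (gather 1 salt): salt=1 zinc=2
After 5 (gather 5 salt): salt=6 zinc=2
After 6 (consume 5 salt): salt=1 zinc=2
After 7 (gather 4 fiber): fiber=4 salt=1 zinc=2
After 8 (craft valve): fiber=3 salt=1 valve=1 zinc=1
After 9 (craft valve): fiber=2 salt=1 valve=2
After 10 (consume 1 salt): fiber=2 valve=2
After 11 (gather 4 zinc): fiber=2 valve=2 zinc=4
After 12 (craft valve): fiber=1 valve=3 zinc=3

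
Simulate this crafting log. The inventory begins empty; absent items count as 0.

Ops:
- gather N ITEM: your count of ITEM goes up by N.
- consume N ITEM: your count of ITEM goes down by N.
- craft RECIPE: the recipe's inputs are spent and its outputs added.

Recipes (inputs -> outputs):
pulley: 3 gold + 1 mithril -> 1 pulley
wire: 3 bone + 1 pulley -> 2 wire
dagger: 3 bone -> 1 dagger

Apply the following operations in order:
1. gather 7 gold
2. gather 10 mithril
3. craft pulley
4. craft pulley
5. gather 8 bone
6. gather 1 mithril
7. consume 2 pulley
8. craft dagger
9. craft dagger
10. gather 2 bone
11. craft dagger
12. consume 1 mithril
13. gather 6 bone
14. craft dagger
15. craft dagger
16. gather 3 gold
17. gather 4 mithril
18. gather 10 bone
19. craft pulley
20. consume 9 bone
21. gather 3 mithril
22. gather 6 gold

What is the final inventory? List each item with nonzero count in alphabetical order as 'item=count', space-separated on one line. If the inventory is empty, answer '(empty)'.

Answer: bone=2 dagger=5 gold=7 mithril=14 pulley=1

Derivation:
After 1 (gather 7 gold): gold=7
After 2 (gather 10 mithril): gold=7 mithril=10
After 3 (craft pulley): gold=4 mithril=9 pulley=1
After 4 (craft pulley): gold=1 mithril=8 pulley=2
After 5 (gather 8 bone): bone=8 gold=1 mithril=8 pulley=2
After 6 (gather 1 mithril): bone=8 gold=1 mithril=9 pulley=2
After 7 (consume 2 pulley): bone=8 gold=1 mithril=9
After 8 (craft dagger): bone=5 dagger=1 gold=1 mithril=9
After 9 (craft dagger): bone=2 dagger=2 gold=1 mithril=9
After 10 (gather 2 bone): bone=4 dagger=2 gold=1 mithril=9
After 11 (craft dagger): bone=1 dagger=3 gold=1 mithril=9
After 12 (consume 1 mithril): bone=1 dagger=3 gold=1 mithril=8
After 13 (gather 6 bone): bone=7 dagger=3 gold=1 mithril=8
After 14 (craft dagger): bone=4 dagger=4 gold=1 mithril=8
After 15 (craft dagger): bone=1 dagger=5 gold=1 mithril=8
After 16 (gather 3 gold): bone=1 dagger=5 gold=4 mithril=8
After 17 (gather 4 mithril): bone=1 dagger=5 gold=4 mithril=12
After 18 (gather 10 bone): bone=11 dagger=5 gold=4 mithril=12
After 19 (craft pulley): bone=11 dagger=5 gold=1 mithril=11 pulley=1
After 20 (consume 9 bone): bone=2 dagger=5 gold=1 mithril=11 pulley=1
After 21 (gather 3 mithril): bone=2 dagger=5 gold=1 mithril=14 pulley=1
After 22 (gather 6 gold): bone=2 dagger=5 gold=7 mithril=14 pulley=1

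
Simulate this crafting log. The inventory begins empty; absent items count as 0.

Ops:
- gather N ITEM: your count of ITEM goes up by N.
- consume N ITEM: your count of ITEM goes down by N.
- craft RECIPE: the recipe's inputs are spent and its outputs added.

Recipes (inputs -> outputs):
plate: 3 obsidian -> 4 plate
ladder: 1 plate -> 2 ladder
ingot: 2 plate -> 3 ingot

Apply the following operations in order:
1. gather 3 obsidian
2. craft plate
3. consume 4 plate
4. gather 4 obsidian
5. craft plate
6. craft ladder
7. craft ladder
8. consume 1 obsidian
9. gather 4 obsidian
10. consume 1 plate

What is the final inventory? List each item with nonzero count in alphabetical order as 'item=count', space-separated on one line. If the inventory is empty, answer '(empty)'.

Answer: ladder=4 obsidian=4 plate=1

Derivation:
After 1 (gather 3 obsidian): obsidian=3
After 2 (craft plate): plate=4
After 3 (consume 4 plate): (empty)
After 4 (gather 4 obsidian): obsidian=4
After 5 (craft plate): obsidian=1 plate=4
After 6 (craft ladder): ladder=2 obsidian=1 plate=3
After 7 (craft ladder): ladder=4 obsidian=1 plate=2
After 8 (consume 1 obsidian): ladder=4 plate=2
After 9 (gather 4 obsidian): ladder=4 obsidian=4 plate=2
After 10 (consume 1 plate): ladder=4 obsidian=4 plate=1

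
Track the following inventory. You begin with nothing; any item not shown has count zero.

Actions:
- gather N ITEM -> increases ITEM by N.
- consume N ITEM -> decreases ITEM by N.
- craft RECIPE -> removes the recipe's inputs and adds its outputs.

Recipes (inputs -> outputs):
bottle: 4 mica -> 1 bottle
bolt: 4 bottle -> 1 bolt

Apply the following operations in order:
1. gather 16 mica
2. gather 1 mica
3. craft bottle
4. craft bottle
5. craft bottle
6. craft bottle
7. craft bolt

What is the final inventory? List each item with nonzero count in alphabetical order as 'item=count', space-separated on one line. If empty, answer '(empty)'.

After 1 (gather 16 mica): mica=16
After 2 (gather 1 mica): mica=17
After 3 (craft bottle): bottle=1 mica=13
After 4 (craft bottle): bottle=2 mica=9
After 5 (craft bottle): bottle=3 mica=5
After 6 (craft bottle): bottle=4 mica=1
After 7 (craft bolt): bolt=1 mica=1

Answer: bolt=1 mica=1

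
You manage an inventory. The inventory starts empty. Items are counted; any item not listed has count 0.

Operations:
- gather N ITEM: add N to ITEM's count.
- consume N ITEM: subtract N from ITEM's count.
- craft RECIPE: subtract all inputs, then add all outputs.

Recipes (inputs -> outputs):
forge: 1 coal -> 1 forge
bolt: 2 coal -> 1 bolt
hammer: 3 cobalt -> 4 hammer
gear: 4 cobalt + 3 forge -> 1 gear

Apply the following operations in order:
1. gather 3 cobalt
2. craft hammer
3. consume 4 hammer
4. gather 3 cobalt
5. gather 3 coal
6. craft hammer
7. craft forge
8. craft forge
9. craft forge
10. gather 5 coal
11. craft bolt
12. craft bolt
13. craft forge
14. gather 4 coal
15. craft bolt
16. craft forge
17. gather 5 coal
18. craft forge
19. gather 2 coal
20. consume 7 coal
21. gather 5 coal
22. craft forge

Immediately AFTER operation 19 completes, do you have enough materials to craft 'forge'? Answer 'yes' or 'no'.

After 1 (gather 3 cobalt): cobalt=3
After 2 (craft hammer): hammer=4
After 3 (consume 4 hammer): (empty)
After 4 (gather 3 cobalt): cobalt=3
After 5 (gather 3 coal): coal=3 cobalt=3
After 6 (craft hammer): coal=3 hammer=4
After 7 (craft forge): coal=2 forge=1 hammer=4
After 8 (craft forge): coal=1 forge=2 hammer=4
After 9 (craft forge): forge=3 hammer=4
After 10 (gather 5 coal): coal=5 forge=3 hammer=4
After 11 (craft bolt): bolt=1 coal=3 forge=3 hammer=4
After 12 (craft bolt): bolt=2 coal=1 forge=3 hammer=4
After 13 (craft forge): bolt=2 forge=4 hammer=4
After 14 (gather 4 coal): bolt=2 coal=4 forge=4 hammer=4
After 15 (craft bolt): bolt=3 coal=2 forge=4 hammer=4
After 16 (craft forge): bolt=3 coal=1 forge=5 hammer=4
After 17 (gather 5 coal): bolt=3 coal=6 forge=5 hammer=4
After 18 (craft forge): bolt=3 coal=5 forge=6 hammer=4
After 19 (gather 2 coal): bolt=3 coal=7 forge=6 hammer=4

Answer: yes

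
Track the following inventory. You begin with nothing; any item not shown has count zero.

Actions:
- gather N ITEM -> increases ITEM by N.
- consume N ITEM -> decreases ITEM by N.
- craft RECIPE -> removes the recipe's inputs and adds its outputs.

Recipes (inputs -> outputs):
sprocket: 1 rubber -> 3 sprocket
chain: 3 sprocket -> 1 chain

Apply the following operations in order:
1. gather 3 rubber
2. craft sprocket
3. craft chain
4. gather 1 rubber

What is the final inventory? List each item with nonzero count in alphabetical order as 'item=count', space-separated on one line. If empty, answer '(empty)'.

Answer: chain=1 rubber=3

Derivation:
After 1 (gather 3 rubber): rubber=3
After 2 (craft sprocket): rubber=2 sprocket=3
After 3 (craft chain): chain=1 rubber=2
After 4 (gather 1 rubber): chain=1 rubber=3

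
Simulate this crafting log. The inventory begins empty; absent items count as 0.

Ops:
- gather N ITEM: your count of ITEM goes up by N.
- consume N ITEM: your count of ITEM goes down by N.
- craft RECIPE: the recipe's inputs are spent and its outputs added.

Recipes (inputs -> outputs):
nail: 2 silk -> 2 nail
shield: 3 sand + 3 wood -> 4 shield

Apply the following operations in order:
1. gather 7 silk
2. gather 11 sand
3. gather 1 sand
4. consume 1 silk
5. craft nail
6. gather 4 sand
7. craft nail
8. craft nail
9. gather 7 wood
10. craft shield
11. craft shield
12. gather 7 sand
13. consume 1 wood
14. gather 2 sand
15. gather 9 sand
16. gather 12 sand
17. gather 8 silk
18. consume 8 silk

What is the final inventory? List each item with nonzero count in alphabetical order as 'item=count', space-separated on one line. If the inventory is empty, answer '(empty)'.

After 1 (gather 7 silk): silk=7
After 2 (gather 11 sand): sand=11 silk=7
After 3 (gather 1 sand): sand=12 silk=7
After 4 (consume 1 silk): sand=12 silk=6
After 5 (craft nail): nail=2 sand=12 silk=4
After 6 (gather 4 sand): nail=2 sand=16 silk=4
After 7 (craft nail): nail=4 sand=16 silk=2
After 8 (craft nail): nail=6 sand=16
After 9 (gather 7 wood): nail=6 sand=16 wood=7
After 10 (craft shield): nail=6 sand=13 shield=4 wood=4
After 11 (craft shield): nail=6 sand=10 shield=8 wood=1
After 12 (gather 7 sand): nail=6 sand=17 shield=8 wood=1
After 13 (consume 1 wood): nail=6 sand=17 shield=8
After 14 (gather 2 sand): nail=6 sand=19 shield=8
After 15 (gather 9 sand): nail=6 sand=28 shield=8
After 16 (gather 12 sand): nail=6 sand=40 shield=8
After 17 (gather 8 silk): nail=6 sand=40 shield=8 silk=8
After 18 (consume 8 silk): nail=6 sand=40 shield=8

Answer: nail=6 sand=40 shield=8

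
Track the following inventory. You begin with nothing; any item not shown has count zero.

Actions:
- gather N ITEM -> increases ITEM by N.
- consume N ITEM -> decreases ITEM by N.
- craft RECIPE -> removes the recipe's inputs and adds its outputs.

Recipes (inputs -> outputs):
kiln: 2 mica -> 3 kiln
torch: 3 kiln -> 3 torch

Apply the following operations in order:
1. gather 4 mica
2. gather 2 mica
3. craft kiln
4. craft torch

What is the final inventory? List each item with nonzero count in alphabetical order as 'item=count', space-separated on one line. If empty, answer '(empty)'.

After 1 (gather 4 mica): mica=4
After 2 (gather 2 mica): mica=6
After 3 (craft kiln): kiln=3 mica=4
After 4 (craft torch): mica=4 torch=3

Answer: mica=4 torch=3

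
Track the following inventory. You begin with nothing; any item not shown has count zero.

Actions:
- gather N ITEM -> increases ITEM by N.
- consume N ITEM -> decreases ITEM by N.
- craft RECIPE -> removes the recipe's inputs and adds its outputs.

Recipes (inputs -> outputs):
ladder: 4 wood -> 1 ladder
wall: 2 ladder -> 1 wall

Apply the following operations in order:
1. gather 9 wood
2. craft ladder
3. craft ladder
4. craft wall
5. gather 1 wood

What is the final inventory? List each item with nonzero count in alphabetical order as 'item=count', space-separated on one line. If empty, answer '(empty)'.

Answer: wall=1 wood=2

Derivation:
After 1 (gather 9 wood): wood=9
After 2 (craft ladder): ladder=1 wood=5
After 3 (craft ladder): ladder=2 wood=1
After 4 (craft wall): wall=1 wood=1
After 5 (gather 1 wood): wall=1 wood=2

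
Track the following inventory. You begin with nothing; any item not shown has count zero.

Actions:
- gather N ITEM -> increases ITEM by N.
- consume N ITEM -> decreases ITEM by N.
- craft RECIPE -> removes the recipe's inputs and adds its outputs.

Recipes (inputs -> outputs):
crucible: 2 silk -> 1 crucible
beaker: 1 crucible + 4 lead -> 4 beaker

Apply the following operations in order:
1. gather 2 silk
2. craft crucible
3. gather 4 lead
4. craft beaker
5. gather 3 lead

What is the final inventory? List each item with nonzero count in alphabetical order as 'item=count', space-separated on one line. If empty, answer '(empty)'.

Answer: beaker=4 lead=3

Derivation:
After 1 (gather 2 silk): silk=2
After 2 (craft crucible): crucible=1
After 3 (gather 4 lead): crucible=1 lead=4
After 4 (craft beaker): beaker=4
After 5 (gather 3 lead): beaker=4 lead=3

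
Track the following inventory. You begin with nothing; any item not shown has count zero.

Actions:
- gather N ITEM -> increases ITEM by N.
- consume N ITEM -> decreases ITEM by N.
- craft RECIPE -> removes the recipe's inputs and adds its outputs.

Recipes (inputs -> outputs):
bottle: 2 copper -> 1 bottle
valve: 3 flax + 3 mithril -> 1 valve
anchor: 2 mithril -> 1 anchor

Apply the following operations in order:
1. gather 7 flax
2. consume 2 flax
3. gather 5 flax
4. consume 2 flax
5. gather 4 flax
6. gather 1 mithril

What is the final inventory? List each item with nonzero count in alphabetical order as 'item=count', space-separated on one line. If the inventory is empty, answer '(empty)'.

Answer: flax=12 mithril=1

Derivation:
After 1 (gather 7 flax): flax=7
After 2 (consume 2 flax): flax=5
After 3 (gather 5 flax): flax=10
After 4 (consume 2 flax): flax=8
After 5 (gather 4 flax): flax=12
After 6 (gather 1 mithril): flax=12 mithril=1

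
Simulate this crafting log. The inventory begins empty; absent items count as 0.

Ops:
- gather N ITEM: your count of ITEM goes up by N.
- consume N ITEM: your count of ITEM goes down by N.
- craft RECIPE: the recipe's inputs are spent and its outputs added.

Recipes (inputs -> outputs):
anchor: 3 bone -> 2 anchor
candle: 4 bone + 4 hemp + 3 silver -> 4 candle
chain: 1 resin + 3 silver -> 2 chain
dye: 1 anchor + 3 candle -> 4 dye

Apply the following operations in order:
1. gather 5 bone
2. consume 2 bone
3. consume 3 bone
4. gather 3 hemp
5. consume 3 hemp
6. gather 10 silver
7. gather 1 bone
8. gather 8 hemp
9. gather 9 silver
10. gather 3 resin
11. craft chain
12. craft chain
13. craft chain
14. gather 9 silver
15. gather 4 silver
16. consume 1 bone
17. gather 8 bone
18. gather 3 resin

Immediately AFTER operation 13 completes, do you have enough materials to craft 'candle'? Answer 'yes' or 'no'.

Answer: no

Derivation:
After 1 (gather 5 bone): bone=5
After 2 (consume 2 bone): bone=3
After 3 (consume 3 bone): (empty)
After 4 (gather 3 hemp): hemp=3
After 5 (consume 3 hemp): (empty)
After 6 (gather 10 silver): silver=10
After 7 (gather 1 bone): bone=1 silver=10
After 8 (gather 8 hemp): bone=1 hemp=8 silver=10
After 9 (gather 9 silver): bone=1 hemp=8 silver=19
After 10 (gather 3 resin): bone=1 hemp=8 resin=3 silver=19
After 11 (craft chain): bone=1 chain=2 hemp=8 resin=2 silver=16
After 12 (craft chain): bone=1 chain=4 hemp=8 resin=1 silver=13
After 13 (craft chain): bone=1 chain=6 hemp=8 silver=10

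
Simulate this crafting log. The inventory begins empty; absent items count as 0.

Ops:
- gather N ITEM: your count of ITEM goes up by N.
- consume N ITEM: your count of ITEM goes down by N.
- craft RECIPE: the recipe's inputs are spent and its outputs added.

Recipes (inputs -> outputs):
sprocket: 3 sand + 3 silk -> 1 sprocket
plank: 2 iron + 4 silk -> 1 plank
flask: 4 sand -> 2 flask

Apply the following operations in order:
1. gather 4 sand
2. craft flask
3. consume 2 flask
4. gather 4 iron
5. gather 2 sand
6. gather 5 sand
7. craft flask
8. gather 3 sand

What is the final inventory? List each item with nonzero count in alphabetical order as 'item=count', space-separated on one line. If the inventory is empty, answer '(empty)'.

After 1 (gather 4 sand): sand=4
After 2 (craft flask): flask=2
After 3 (consume 2 flask): (empty)
After 4 (gather 4 iron): iron=4
After 5 (gather 2 sand): iron=4 sand=2
After 6 (gather 5 sand): iron=4 sand=7
After 7 (craft flask): flask=2 iron=4 sand=3
After 8 (gather 3 sand): flask=2 iron=4 sand=6

Answer: flask=2 iron=4 sand=6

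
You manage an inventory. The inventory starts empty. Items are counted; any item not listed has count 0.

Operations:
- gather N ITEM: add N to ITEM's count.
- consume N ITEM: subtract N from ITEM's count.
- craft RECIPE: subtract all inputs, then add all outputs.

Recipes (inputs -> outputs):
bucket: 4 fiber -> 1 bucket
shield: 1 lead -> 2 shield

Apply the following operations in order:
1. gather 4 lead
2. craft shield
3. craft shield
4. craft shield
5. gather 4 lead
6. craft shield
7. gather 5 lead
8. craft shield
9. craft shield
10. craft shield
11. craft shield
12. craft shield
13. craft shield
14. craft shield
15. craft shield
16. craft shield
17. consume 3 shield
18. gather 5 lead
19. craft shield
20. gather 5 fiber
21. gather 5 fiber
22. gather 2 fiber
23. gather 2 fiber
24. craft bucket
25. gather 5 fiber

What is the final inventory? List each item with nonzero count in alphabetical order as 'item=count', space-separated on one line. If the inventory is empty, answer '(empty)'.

After 1 (gather 4 lead): lead=4
After 2 (craft shield): lead=3 shield=2
After 3 (craft shield): lead=2 shield=4
After 4 (craft shield): lead=1 shield=6
After 5 (gather 4 lead): lead=5 shield=6
After 6 (craft shield): lead=4 shield=8
After 7 (gather 5 lead): lead=9 shield=8
After 8 (craft shield): lead=8 shield=10
After 9 (craft shield): lead=7 shield=12
After 10 (craft shield): lead=6 shield=14
After 11 (craft shield): lead=5 shield=16
After 12 (craft shield): lead=4 shield=18
After 13 (craft shield): lead=3 shield=20
After 14 (craft shield): lead=2 shield=22
After 15 (craft shield): lead=1 shield=24
After 16 (craft shield): shield=26
After 17 (consume 3 shield): shield=23
After 18 (gather 5 lead): lead=5 shield=23
After 19 (craft shield): lead=4 shield=25
After 20 (gather 5 fiber): fiber=5 lead=4 shield=25
After 21 (gather 5 fiber): fiber=10 lead=4 shield=25
After 22 (gather 2 fiber): fiber=12 lead=4 shield=25
After 23 (gather 2 fiber): fiber=14 lead=4 shield=25
After 24 (craft bucket): bucket=1 fiber=10 lead=4 shield=25
After 25 (gather 5 fiber): bucket=1 fiber=15 lead=4 shield=25

Answer: bucket=1 fiber=15 lead=4 shield=25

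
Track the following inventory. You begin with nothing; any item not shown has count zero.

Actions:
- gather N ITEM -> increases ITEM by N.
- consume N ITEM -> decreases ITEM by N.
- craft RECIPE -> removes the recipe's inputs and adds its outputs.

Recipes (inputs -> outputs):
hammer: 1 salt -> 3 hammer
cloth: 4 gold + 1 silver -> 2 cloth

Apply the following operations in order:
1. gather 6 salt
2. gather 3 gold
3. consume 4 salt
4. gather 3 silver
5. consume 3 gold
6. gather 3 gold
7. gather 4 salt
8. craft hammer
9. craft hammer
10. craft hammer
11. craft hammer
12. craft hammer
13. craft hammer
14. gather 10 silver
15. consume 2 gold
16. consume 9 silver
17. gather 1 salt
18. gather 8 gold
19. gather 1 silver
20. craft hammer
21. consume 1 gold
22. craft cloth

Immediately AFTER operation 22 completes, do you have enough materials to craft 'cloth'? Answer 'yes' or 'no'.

Answer: yes

Derivation:
After 1 (gather 6 salt): salt=6
After 2 (gather 3 gold): gold=3 salt=6
After 3 (consume 4 salt): gold=3 salt=2
After 4 (gather 3 silver): gold=3 salt=2 silver=3
After 5 (consume 3 gold): salt=2 silver=3
After 6 (gather 3 gold): gold=3 salt=2 silver=3
After 7 (gather 4 salt): gold=3 salt=6 silver=3
After 8 (craft hammer): gold=3 hammer=3 salt=5 silver=3
After 9 (craft hammer): gold=3 hammer=6 salt=4 silver=3
After 10 (craft hammer): gold=3 hammer=9 salt=3 silver=3
After 11 (craft hammer): gold=3 hammer=12 salt=2 silver=3
After 12 (craft hammer): gold=3 hammer=15 salt=1 silver=3
After 13 (craft hammer): gold=3 hammer=18 silver=3
After 14 (gather 10 silver): gold=3 hammer=18 silver=13
After 15 (consume 2 gold): gold=1 hammer=18 silver=13
After 16 (consume 9 silver): gold=1 hammer=18 silver=4
After 17 (gather 1 salt): gold=1 hammer=18 salt=1 silver=4
After 18 (gather 8 gold): gold=9 hammer=18 salt=1 silver=4
After 19 (gather 1 silver): gold=9 hammer=18 salt=1 silver=5
After 20 (craft hammer): gold=9 hammer=21 silver=5
After 21 (consume 1 gold): gold=8 hammer=21 silver=5
After 22 (craft cloth): cloth=2 gold=4 hammer=21 silver=4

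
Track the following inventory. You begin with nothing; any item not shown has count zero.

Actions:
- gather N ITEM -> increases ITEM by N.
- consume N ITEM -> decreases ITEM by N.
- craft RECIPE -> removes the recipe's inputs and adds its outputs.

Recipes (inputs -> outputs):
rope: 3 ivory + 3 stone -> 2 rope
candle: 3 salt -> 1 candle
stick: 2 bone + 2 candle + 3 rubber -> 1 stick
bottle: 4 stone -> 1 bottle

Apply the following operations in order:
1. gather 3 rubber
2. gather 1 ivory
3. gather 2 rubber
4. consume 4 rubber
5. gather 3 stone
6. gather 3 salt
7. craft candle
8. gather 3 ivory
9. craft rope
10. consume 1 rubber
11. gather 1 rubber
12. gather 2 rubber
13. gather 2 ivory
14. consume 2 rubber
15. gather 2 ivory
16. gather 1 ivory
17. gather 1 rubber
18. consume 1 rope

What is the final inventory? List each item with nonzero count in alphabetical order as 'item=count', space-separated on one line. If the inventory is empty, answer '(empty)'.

Answer: candle=1 ivory=6 rope=1 rubber=2

Derivation:
After 1 (gather 3 rubber): rubber=3
After 2 (gather 1 ivory): ivory=1 rubber=3
After 3 (gather 2 rubber): ivory=1 rubber=5
After 4 (consume 4 rubber): ivory=1 rubber=1
After 5 (gather 3 stone): ivory=1 rubber=1 stone=3
After 6 (gather 3 salt): ivory=1 rubber=1 salt=3 stone=3
After 7 (craft candle): candle=1 ivory=1 rubber=1 stone=3
After 8 (gather 3 ivory): candle=1 ivory=4 rubber=1 stone=3
After 9 (craft rope): candle=1 ivory=1 rope=2 rubber=1
After 10 (consume 1 rubber): candle=1 ivory=1 rope=2
After 11 (gather 1 rubber): candle=1 ivory=1 rope=2 rubber=1
After 12 (gather 2 rubber): candle=1 ivory=1 rope=2 rubber=3
After 13 (gather 2 ivory): candle=1 ivory=3 rope=2 rubber=3
After 14 (consume 2 rubber): candle=1 ivory=3 rope=2 rubber=1
After 15 (gather 2 ivory): candle=1 ivory=5 rope=2 rubber=1
After 16 (gather 1 ivory): candle=1 ivory=6 rope=2 rubber=1
After 17 (gather 1 rubber): candle=1 ivory=6 rope=2 rubber=2
After 18 (consume 1 rope): candle=1 ivory=6 rope=1 rubber=2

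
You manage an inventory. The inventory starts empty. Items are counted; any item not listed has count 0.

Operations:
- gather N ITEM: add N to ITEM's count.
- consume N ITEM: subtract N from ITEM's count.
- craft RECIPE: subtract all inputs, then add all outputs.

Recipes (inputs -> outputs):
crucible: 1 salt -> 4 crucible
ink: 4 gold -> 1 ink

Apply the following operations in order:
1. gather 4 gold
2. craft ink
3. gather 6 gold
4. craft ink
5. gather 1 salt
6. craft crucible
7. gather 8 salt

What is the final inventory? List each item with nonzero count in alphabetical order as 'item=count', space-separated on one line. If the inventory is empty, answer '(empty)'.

Answer: crucible=4 gold=2 ink=2 salt=8

Derivation:
After 1 (gather 4 gold): gold=4
After 2 (craft ink): ink=1
After 3 (gather 6 gold): gold=6 ink=1
After 4 (craft ink): gold=2 ink=2
After 5 (gather 1 salt): gold=2 ink=2 salt=1
After 6 (craft crucible): crucible=4 gold=2 ink=2
After 7 (gather 8 salt): crucible=4 gold=2 ink=2 salt=8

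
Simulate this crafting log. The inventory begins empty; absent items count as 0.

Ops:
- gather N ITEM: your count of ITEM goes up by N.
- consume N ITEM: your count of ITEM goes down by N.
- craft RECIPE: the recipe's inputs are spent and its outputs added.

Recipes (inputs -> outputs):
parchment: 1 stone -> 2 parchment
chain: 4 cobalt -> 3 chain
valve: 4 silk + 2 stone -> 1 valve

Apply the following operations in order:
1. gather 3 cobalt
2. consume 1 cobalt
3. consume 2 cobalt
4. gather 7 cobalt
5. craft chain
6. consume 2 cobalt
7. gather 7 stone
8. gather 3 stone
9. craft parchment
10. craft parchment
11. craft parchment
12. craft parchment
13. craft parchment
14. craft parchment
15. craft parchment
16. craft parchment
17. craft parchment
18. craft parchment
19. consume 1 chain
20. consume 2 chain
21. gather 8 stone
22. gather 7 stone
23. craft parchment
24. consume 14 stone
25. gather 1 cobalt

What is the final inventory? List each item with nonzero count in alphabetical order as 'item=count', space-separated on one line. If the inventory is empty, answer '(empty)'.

Answer: cobalt=2 parchment=22

Derivation:
After 1 (gather 3 cobalt): cobalt=3
After 2 (consume 1 cobalt): cobalt=2
After 3 (consume 2 cobalt): (empty)
After 4 (gather 7 cobalt): cobalt=7
After 5 (craft chain): chain=3 cobalt=3
After 6 (consume 2 cobalt): chain=3 cobalt=1
After 7 (gather 7 stone): chain=3 cobalt=1 stone=7
After 8 (gather 3 stone): chain=3 cobalt=1 stone=10
After 9 (craft parchment): chain=3 cobalt=1 parchment=2 stone=9
After 10 (craft parchment): chain=3 cobalt=1 parchment=4 stone=8
After 11 (craft parchment): chain=3 cobalt=1 parchment=6 stone=7
After 12 (craft parchment): chain=3 cobalt=1 parchment=8 stone=6
After 13 (craft parchment): chain=3 cobalt=1 parchment=10 stone=5
After 14 (craft parchment): chain=3 cobalt=1 parchment=12 stone=4
After 15 (craft parchment): chain=3 cobalt=1 parchment=14 stone=3
After 16 (craft parchment): chain=3 cobalt=1 parchment=16 stone=2
After 17 (craft parchment): chain=3 cobalt=1 parchment=18 stone=1
After 18 (craft parchment): chain=3 cobalt=1 parchment=20
After 19 (consume 1 chain): chain=2 cobalt=1 parchment=20
After 20 (consume 2 chain): cobalt=1 parchment=20
After 21 (gather 8 stone): cobalt=1 parchment=20 stone=8
After 22 (gather 7 stone): cobalt=1 parchment=20 stone=15
After 23 (craft parchment): cobalt=1 parchment=22 stone=14
After 24 (consume 14 stone): cobalt=1 parchment=22
After 25 (gather 1 cobalt): cobalt=2 parchment=22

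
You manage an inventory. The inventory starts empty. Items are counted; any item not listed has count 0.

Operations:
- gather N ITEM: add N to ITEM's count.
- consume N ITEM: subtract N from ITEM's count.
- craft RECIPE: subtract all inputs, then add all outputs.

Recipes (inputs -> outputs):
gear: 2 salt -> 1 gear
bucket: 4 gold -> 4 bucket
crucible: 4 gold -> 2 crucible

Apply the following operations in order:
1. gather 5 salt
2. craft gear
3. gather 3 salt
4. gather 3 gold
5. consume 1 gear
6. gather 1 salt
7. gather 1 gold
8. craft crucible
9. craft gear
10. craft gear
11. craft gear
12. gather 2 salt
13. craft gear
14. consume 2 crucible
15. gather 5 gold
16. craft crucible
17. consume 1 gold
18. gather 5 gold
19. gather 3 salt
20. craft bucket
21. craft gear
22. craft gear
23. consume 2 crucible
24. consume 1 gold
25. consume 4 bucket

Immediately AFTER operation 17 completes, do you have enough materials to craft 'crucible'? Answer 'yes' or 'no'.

After 1 (gather 5 salt): salt=5
After 2 (craft gear): gear=1 salt=3
After 3 (gather 3 salt): gear=1 salt=6
After 4 (gather 3 gold): gear=1 gold=3 salt=6
After 5 (consume 1 gear): gold=3 salt=6
After 6 (gather 1 salt): gold=3 salt=7
After 7 (gather 1 gold): gold=4 salt=7
After 8 (craft crucible): crucible=2 salt=7
After 9 (craft gear): crucible=2 gear=1 salt=5
After 10 (craft gear): crucible=2 gear=2 salt=3
After 11 (craft gear): crucible=2 gear=3 salt=1
After 12 (gather 2 salt): crucible=2 gear=3 salt=3
After 13 (craft gear): crucible=2 gear=4 salt=1
After 14 (consume 2 crucible): gear=4 salt=1
After 15 (gather 5 gold): gear=4 gold=5 salt=1
After 16 (craft crucible): crucible=2 gear=4 gold=1 salt=1
After 17 (consume 1 gold): crucible=2 gear=4 salt=1

Answer: no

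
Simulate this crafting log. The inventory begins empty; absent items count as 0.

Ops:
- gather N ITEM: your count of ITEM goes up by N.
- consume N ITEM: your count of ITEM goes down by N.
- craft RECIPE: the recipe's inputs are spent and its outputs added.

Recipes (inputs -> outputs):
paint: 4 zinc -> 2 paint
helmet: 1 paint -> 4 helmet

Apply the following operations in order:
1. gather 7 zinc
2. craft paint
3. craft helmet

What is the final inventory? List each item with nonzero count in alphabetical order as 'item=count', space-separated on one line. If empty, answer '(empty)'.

Answer: helmet=4 paint=1 zinc=3

Derivation:
After 1 (gather 7 zinc): zinc=7
After 2 (craft paint): paint=2 zinc=3
After 3 (craft helmet): helmet=4 paint=1 zinc=3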